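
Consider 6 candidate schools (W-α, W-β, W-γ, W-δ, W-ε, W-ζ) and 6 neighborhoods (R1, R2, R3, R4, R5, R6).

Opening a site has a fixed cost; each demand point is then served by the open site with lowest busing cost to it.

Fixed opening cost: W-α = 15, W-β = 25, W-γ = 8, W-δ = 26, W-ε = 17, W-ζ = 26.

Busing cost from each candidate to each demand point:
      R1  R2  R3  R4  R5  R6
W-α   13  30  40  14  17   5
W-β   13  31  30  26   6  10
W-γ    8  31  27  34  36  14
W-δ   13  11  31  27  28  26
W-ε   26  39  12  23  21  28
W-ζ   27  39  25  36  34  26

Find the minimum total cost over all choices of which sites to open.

123

Open {W-α, W-ε}: assign each demand point to its cheapest open site.
  R1→W-α 13, R2→W-α 30, R3→W-ε 12, R4→W-α 14, R5→W-α 17, R6→W-α 5
  busing cost 91, fixed 32 → total 123.
Compare {W-α, W-γ}: busing cost 101 + fixed 23 = 124.
Compare {W-α, W-γ, W-ε}: busing cost 86 + fixed 40 = 126.
Compare {W-α, W-δ, W-ε}: busing cost 72 + fixed 58 = 130.
All other subsets cost ≥ 124. Minimum total cost: 123.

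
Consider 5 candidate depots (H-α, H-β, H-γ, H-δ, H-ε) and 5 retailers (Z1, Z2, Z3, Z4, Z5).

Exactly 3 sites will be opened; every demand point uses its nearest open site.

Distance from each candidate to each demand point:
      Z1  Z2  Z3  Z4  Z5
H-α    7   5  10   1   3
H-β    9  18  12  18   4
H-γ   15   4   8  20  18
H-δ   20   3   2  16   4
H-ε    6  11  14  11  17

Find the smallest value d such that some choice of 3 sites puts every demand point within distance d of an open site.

Open {H-α, H-δ, H-ε}.
  Farthest demand point is Z1 at distance 6 (to H-ε); all others are ≤ 6.
With {H-α, H-β, H-δ} the worst case is 7.
With {H-α, H-γ, H-δ} the worst case is 7.
No size-3 selection achieves below 6.

6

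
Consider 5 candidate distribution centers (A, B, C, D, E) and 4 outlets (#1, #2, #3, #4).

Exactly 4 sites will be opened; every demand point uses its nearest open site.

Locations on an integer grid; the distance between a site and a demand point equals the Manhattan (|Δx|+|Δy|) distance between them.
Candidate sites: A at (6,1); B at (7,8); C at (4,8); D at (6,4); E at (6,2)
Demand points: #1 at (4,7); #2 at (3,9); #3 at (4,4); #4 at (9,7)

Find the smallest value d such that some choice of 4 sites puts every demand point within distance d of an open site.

Open {A, B, C, D}.
  Farthest demand point is #4 at distance 3 (to B); all others are ≤ 3.
With {B, C, D, E} the worst case is 3.
With {A, B, C, E} the worst case is 4.
No size-4 selection achieves below 3.

3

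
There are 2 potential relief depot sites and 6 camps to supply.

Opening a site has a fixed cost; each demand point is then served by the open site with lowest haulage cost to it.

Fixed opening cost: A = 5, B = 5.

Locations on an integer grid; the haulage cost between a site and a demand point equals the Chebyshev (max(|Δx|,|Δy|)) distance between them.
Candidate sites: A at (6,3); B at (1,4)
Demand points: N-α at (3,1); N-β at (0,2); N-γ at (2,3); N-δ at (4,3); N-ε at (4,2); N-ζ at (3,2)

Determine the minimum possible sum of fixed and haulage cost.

19

Open {B}: assign each demand point to its cheapest open site.
  N-α→B 3, N-β→B 2, N-γ→B 1, N-δ→B 3, N-ε→B 3, N-ζ→B 2
  haulage cost 14, fixed 5 → total 19.
Compare {A, B}: haulage cost 12 + fixed 10 = 22.
Compare {A}: haulage cost 20 + fixed 5 = 25.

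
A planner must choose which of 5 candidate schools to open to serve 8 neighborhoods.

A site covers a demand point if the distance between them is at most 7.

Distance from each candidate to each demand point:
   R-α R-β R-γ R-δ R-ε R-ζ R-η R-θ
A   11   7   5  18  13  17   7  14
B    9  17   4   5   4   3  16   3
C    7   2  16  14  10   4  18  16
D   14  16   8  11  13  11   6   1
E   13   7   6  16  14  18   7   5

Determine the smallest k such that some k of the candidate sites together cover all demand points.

Coverage sets (demand points within 7 of each site):
  A: {R-β, R-γ, R-η}
  B: {R-γ, R-δ, R-ε, R-ζ, R-θ}
  C: {R-α, R-β, R-ζ}
  D: {R-η, R-θ}
  E: {R-β, R-γ, R-η, R-θ}
No 2 sites suffice: every size-2 union leaves at least one demand point uncovered.
But {A, B, C} covers everything, so the minimum is 3.

3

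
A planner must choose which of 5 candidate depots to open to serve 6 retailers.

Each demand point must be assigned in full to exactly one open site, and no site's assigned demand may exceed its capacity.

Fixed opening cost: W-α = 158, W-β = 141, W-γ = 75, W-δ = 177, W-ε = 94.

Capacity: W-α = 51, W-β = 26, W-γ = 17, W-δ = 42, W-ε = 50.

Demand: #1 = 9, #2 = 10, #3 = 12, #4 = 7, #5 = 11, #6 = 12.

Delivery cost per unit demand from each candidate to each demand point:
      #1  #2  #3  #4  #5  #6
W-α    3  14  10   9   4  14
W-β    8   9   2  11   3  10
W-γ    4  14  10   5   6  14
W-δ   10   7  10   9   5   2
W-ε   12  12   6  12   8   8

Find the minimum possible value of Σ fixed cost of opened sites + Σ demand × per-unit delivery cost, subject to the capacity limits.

615

Open {W-β, W-γ, W-δ}; cheapest assignment that respects the capacities:
  W-β (cap 26, load 23): #3, #5 — cost 12×2 + 11×3 = 57
  W-γ (cap 17, load 16): #1, #4 — cost 9×4 + 7×5 = 71
  W-δ (cap 42, load 22): #2, #6 — cost 10×7 + 12×2 = 94
  Shipping 222, fixed 393 → total 615.
  Any other capacity-feasible assignment to {W-β, W-γ, W-δ} ships for at least 222.
Compare {W-γ, W-ε}: its best feasible assignment gives total 616.
Compare {W-β, W-δ}: its best feasible assignment gives total 622.
Every other set of open sites that can feasibly serve all demand totals ≥ 616 even under its best assignment. Minimum: 615.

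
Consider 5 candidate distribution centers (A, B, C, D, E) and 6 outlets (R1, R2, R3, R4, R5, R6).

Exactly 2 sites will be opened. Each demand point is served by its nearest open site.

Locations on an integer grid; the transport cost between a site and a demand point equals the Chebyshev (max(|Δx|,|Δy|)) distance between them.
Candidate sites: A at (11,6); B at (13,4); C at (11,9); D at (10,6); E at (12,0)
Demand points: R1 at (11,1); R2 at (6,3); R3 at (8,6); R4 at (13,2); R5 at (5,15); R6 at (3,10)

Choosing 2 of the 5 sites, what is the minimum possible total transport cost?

25

Open {D, E}.
  R1→E 1, R2→D 4, R3→D 2, R4→E 2, R5→D 9, R6→D 7  ⇒ total 25.
Compare {C, E}: total 26.
Compare {B, D}: total 27.
No size-2 selection does better; minimum is 25.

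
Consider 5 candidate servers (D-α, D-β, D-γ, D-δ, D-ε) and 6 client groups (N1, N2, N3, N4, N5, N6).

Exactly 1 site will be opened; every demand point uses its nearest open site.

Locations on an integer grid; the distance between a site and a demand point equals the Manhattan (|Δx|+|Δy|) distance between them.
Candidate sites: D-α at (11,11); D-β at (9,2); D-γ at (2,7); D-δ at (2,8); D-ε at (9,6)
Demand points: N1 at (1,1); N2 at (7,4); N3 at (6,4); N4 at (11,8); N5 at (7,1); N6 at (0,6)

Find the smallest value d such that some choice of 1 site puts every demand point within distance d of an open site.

Open {D-γ}.
  Farthest demand point is N5 at distance 11 (to D-γ); all others are ≤ 11.
With {D-δ} the worst case is 12.
With {D-β} the worst case is 13.
No size-1 selection achieves below 11.

11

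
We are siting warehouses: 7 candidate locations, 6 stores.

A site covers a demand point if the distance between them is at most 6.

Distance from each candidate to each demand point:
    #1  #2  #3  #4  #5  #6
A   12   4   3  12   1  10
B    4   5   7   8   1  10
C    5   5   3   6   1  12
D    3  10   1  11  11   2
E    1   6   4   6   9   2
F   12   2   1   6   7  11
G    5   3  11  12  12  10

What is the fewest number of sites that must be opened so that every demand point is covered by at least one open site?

2

Coverage sets (demand points within 6 of each site):
  A: {#2, #3, #5}
  B: {#1, #2, #5}
  C: {#1, #2, #3, #4, #5}
  D: {#1, #3, #6}
  E: {#1, #2, #3, #4, #6}
  F: {#2, #3, #4}
  G: {#1, #2}
No single site covers all 6 demand points.
But {A, E} covers everything, so the minimum is 2.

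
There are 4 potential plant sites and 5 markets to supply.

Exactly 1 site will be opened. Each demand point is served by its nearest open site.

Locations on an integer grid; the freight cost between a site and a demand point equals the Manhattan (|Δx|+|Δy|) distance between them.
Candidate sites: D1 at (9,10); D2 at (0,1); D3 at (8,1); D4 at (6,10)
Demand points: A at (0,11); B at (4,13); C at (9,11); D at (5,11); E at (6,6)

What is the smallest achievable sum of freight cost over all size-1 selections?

Open {D4}.
  A→D4 7, B→D4 5, C→D4 4, D→D4 2, E→D4 4  ⇒ total 22.
Compare {D1}: total 31.
Compare {D3}: total 65.
No size-1 selection does better; minimum is 22.

22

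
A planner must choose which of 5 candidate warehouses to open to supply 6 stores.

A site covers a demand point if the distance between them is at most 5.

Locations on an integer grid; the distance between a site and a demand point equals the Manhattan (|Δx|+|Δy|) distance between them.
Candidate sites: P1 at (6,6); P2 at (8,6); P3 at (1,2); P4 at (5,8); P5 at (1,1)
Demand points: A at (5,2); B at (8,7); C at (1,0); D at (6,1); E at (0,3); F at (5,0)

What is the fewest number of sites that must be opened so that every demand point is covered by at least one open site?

2

Coverage sets (demand points within 5 of each site):
  P1: {A, B, D}
  P2: {B}
  P3: {A, C, E}
  P4: {B}
  P5: {A, C, D, E, F}
No single site covers all 6 demand points.
But {P1, P5} covers everything, so the minimum is 2.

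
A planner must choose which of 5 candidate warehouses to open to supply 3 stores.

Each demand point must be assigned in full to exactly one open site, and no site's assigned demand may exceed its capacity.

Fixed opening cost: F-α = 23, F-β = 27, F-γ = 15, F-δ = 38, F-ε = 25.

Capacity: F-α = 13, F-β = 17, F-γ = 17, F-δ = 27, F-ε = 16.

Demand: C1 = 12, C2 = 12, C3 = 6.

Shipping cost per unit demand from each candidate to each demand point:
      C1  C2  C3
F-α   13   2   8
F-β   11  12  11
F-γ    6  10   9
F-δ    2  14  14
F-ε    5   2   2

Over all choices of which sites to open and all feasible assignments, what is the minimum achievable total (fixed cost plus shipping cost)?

146

Open {F-α, F-δ, F-ε}; cheapest assignment that respects the capacities:
  F-α (cap 13, load 12): C2 — cost 12×2 = 24
  F-δ (cap 27, load 12): C1 — cost 12×2 = 24
  F-ε (cap 16, load 6): C3 — cost 6×2 = 12
  Shipping 60, fixed 86 → total 146.
  Any other capacity-feasible assignment to {F-α, F-δ, F-ε} ships for at least 60.
Compare {F-α, F-γ, F-δ, F-ε}: its best feasible assignment gives total 161.
Compare {F-α, F-γ, F-ε}: its best feasible assignment gives total 171.
Every other set of open sites that can feasibly serve all demand totals ≥ 161 even under its best assignment. Minimum: 146.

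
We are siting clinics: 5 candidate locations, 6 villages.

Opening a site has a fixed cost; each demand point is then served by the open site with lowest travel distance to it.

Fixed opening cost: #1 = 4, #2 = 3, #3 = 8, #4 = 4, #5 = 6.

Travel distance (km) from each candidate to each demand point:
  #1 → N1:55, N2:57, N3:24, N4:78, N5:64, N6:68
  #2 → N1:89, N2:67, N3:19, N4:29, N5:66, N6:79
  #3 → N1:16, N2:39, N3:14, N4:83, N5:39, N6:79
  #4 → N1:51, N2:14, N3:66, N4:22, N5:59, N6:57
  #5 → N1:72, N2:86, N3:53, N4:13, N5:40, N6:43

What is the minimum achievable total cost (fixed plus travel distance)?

157

Open {#3, #4, #5}: assign each demand point to its cheapest open site.
  N1→#3 16, N2→#4 14, N3→#3 14, N4→#5 13, N5→#3 39, N6→#5 43
  travel distance 139, fixed 18 → total 157.
Compare {#2, #3, #4, #5}: travel distance 139 + fixed 21 = 160.
Compare {#1, #3, #4, #5}: travel distance 139 + fixed 22 = 161.
Compare {#1, #2, #3, #4, #5}: travel distance 139 + fixed 25 = 164.
All other subsets cost ≥ 160. Minimum total cost: 157.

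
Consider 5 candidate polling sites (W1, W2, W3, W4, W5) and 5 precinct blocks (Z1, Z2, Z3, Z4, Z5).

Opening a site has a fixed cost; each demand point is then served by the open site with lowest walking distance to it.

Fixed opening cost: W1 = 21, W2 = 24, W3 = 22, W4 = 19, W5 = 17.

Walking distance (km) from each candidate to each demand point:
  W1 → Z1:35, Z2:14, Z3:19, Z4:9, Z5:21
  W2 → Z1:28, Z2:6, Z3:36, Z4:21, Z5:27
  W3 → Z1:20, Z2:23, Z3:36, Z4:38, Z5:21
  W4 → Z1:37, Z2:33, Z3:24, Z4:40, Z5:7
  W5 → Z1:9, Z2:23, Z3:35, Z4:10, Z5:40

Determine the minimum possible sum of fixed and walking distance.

Open {W4, W5}: assign each demand point to its cheapest open site.
  Z1→W5 9, Z2→W5 23, Z3→W4 24, Z4→W5 10, Z5→W4 7
  walking distance 73, fixed 36 → total 109.
Compare {W1, W5}: walking distance 72 + fixed 38 = 110.
Compare {W1, W4, W5}: walking distance 58 + fixed 57 = 115.
Compare {W2, W4, W5}: walking distance 56 + fixed 60 = 116.
All other subsets cost ≥ 110. Minimum total cost: 109.

109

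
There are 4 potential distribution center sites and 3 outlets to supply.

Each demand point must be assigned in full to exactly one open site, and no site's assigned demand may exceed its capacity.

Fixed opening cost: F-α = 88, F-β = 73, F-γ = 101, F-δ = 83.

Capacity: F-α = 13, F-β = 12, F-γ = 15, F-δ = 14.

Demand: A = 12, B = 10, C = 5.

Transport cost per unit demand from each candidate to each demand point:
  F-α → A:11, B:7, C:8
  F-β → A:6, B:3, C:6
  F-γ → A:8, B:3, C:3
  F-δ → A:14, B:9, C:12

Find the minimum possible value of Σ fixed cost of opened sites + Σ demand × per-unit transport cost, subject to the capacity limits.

Open {F-β, F-γ}; cheapest assignment that respects the capacities:
  F-β (cap 12, load 12): A — cost 12×6 = 72
  F-γ (cap 15, load 15): B, C — cost 10×3 + 5×3 = 45
  Shipping 117, fixed 174 → total 291.
  Any other capacity-feasible assignment to {F-β, F-γ} ships for at least 117.
Compare {F-α, F-γ}: its best feasible assignment gives total 366.
Compare {F-β, F-γ, F-δ}: its best feasible assignment gives total 374.
Every other set of open sites that can feasibly serve all demand totals ≥ 366 even under its best assignment. Minimum: 291.

291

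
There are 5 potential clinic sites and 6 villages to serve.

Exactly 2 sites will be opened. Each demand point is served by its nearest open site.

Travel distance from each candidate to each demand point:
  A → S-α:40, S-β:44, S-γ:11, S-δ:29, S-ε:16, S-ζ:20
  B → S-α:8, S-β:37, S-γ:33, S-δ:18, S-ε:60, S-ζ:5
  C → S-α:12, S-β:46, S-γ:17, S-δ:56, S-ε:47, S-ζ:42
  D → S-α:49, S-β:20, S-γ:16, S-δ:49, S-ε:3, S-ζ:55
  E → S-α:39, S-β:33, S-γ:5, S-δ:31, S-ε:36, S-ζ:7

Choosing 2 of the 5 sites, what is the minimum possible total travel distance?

70

Open {B, D}.
  S-α→B 8, S-β→D 20, S-γ→D 16, S-δ→B 18, S-ε→D 3, S-ζ→B 5  ⇒ total 70.
Compare {A, B}: total 95.
Compare {B, E}: total 105.
No size-2 selection does better; minimum is 70.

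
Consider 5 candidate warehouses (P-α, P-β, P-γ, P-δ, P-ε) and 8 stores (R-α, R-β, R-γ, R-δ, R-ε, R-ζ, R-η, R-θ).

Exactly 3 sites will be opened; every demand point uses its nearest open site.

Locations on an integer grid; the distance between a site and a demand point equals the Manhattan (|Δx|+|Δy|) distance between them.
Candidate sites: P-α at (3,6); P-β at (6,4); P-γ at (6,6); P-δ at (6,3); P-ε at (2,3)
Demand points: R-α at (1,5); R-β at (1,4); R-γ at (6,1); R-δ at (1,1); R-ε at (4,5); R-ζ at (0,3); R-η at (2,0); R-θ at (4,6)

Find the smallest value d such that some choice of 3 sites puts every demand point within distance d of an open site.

Open {P-α, P-β, P-ε}.
  Farthest demand point is R-α at distance 3 (to P-α); all others are ≤ 3.
With {P-α, P-δ, P-ε} the worst case is 3.
With {P-β, P-γ, P-ε} the worst case is 3.
No size-3 selection achieves below 3.

3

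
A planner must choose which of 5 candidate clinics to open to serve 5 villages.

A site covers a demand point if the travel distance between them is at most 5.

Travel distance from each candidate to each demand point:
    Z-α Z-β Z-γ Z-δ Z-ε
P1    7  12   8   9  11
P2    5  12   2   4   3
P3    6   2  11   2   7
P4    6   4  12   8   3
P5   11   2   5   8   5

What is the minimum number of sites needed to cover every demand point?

2

Coverage sets (demand points within 5 of each site):
  P1: {}
  P2: {Z-α, Z-γ, Z-δ, Z-ε}
  P3: {Z-β, Z-δ}
  P4: {Z-β, Z-ε}
  P5: {Z-β, Z-γ, Z-ε}
No single site covers all 5 demand points.
But {P2, P3} covers everything, so the minimum is 2.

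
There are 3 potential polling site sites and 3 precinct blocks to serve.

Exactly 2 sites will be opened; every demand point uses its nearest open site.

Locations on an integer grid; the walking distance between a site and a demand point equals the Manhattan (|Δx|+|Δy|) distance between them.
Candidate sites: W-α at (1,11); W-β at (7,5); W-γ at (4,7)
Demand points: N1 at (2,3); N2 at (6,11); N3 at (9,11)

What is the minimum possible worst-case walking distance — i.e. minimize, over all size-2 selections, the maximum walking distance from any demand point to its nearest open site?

8

Open {W-α, W-β}.
  Farthest demand point is N3 at walking distance 8 (to W-α); all others are ≤ 8.
With {W-α, W-γ} the worst case is 8.
With {W-β, W-γ} the worst case is 8.
No size-2 selection achieves below 8.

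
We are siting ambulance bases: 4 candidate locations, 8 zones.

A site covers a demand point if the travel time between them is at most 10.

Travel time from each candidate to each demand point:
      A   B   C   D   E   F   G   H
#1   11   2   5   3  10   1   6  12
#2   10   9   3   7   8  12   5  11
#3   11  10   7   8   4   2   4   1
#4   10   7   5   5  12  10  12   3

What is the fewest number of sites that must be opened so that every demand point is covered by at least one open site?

2

Coverage sets (demand points within 10 of each site):
  #1: {B, C, D, E, F, G}
  #2: {A, B, C, D, E, G}
  #3: {B, C, D, E, F, G, H}
  #4: {A, B, C, D, F, H}
No single site covers all 8 demand points.
But {#1, #4} covers everything, so the minimum is 2.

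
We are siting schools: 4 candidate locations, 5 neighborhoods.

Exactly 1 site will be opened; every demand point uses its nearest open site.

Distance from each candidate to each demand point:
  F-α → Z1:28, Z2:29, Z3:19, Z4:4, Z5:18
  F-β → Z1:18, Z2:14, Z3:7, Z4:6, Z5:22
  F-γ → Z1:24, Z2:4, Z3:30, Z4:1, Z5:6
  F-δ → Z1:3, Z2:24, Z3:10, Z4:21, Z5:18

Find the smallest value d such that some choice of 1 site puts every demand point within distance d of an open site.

Open {F-β}.
  Farthest demand point is Z5 at distance 22 (to F-β); all others are ≤ 22.
With {F-δ} the worst case is 24.
With {F-α} the worst case is 29.
No size-1 selection achieves below 22.

22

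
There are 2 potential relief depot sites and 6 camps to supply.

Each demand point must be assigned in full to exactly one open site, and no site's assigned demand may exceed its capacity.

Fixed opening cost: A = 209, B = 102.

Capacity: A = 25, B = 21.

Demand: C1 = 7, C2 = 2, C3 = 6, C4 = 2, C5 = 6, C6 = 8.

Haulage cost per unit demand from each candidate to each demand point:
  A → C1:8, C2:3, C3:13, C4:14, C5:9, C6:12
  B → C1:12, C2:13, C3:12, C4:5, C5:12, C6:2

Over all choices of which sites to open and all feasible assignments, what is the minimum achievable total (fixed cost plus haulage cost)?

525

Open {A, B}; cheapest assignment that respects the capacities:
  A (cap 25, load 15): C1, C2, C5 — cost 7×8 + 2×3 + 6×9 = 116
  B (cap 21, load 16): C3, C4, C6 — cost 6×12 + 2×5 + 8×2 = 98
  Shipping 214, fixed 311 → total 525.
  Any other capacity-feasible assignment to {A, B} ships for at least 214.
Total demand is 31 and no other set of sites has combined capacity ≥ 31, so {A, B} is the only feasible choice of open sites. Minimum: 525.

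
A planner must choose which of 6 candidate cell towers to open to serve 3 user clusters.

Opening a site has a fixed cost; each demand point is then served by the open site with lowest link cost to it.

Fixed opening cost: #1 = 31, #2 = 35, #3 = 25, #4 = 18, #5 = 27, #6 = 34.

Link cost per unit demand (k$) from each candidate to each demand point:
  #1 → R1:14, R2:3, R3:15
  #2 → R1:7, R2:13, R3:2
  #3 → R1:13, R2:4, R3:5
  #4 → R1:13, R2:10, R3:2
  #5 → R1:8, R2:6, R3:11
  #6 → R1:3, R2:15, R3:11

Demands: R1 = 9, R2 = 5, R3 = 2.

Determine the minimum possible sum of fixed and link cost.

Open {#3, #6}: assign each demand point to its cheapest open site.
  R1→#6 9×3=27, R2→#3 5×4=20, R3→#3 2×5=10
  link cost 57, fixed 59 → total 116.
Compare {#3, #4, #6}: link cost 51 + fixed 77 = 128.
Compare {#1, #6}: link cost 64 + fixed 65 = 129.
Compare {#1, #4, #6}: link cost 46 + fixed 83 = 129.
All other subsets cost ≥ 128. Minimum total cost: 116.

116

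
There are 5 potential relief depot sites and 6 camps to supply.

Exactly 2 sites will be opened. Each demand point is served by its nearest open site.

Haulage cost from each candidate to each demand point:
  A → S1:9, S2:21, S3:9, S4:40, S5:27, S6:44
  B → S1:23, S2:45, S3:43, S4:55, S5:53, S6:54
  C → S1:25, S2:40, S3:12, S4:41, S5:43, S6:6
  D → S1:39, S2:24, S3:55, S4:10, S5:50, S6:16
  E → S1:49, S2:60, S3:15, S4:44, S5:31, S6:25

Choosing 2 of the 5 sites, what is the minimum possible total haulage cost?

Open {A, D}.
  S1→A 9, S2→A 21, S3→A 9, S4→D 10, S5→A 27, S6→D 16  ⇒ total 92.
Compare {A, C}: total 112.
Compare {C, D}: total 120.
No size-2 selection does better; minimum is 92.

92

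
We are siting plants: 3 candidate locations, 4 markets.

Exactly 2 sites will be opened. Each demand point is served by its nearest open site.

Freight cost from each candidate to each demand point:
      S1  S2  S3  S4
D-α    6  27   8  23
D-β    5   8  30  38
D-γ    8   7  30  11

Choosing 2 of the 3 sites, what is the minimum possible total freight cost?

Open {D-α, D-γ}.
  S1→D-α 6, S2→D-γ 7, S3→D-α 8, S4→D-γ 11  ⇒ total 32.
Compare {D-α, D-β}: total 44.
Compare {D-β, D-γ}: total 53.

32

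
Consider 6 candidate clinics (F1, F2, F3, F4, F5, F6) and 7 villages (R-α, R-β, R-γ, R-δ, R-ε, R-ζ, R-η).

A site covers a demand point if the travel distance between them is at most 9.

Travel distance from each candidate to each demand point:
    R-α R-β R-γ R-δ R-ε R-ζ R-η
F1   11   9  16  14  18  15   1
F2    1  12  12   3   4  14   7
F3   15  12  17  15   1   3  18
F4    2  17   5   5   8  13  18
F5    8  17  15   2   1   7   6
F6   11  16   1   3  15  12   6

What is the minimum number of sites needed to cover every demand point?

Coverage sets (demand points within 9 of each site):
  F1: {R-β, R-η}
  F2: {R-α, R-δ, R-ε, R-η}
  F3: {R-ε, R-ζ}
  F4: {R-α, R-γ, R-δ, R-ε}
  F5: {R-α, R-δ, R-ε, R-ζ, R-η}
  F6: {R-γ, R-δ, R-η}
No 2 sites suffice: every size-2 union leaves at least one demand point uncovered.
But {F1, F3, F4} covers everything, so the minimum is 3.

3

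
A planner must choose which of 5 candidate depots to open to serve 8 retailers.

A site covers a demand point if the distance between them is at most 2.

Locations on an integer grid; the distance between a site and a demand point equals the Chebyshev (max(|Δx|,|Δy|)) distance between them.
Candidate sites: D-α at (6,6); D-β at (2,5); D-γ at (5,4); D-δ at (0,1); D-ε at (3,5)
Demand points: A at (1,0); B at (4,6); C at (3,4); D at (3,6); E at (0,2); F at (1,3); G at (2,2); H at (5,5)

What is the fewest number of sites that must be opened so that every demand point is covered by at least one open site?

2

Coverage sets (demand points within 2 of each site):
  D-α: {B, H}
  D-β: {B, C, D, F}
  D-γ: {B, C, D, H}
  D-δ: {A, E, F, G}
  D-ε: {B, C, D, F, H}
No single site covers all 8 demand points.
But {D-γ, D-δ} covers everything, so the minimum is 2.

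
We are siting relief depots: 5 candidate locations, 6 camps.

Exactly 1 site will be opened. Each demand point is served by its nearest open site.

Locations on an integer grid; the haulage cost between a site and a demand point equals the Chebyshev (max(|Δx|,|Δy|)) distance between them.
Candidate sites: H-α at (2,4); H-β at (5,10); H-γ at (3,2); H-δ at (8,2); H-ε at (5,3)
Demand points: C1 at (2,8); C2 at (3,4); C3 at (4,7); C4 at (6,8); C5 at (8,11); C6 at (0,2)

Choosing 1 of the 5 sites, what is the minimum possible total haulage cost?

Open {H-α}.
  C1→H-α 4, C2→H-α 1, C3→H-α 3, C4→H-α 4, C5→H-α 7, C6→H-α 2  ⇒ total 21.
Compare {H-β}: total 25.
Compare {H-ε}: total 29.
No size-1 selection does better; minimum is 21.

21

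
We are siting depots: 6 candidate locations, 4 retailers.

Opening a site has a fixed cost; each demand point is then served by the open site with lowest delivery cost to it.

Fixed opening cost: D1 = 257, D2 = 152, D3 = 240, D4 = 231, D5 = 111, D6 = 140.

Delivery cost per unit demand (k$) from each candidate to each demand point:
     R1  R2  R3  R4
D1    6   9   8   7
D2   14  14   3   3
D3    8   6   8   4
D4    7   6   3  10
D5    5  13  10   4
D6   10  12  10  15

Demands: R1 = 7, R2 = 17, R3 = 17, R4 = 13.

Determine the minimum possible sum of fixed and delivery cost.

Open {D4}: assign each demand point to its cheapest open site.
  R1→D4 7×7=49, R2→D4 17×6=102, R3→D4 17×3=51, R4→D4 13×10=130
  delivery cost 332, fixed 231 → total 563.
Compare {D2}: delivery cost 426 + fixed 152 = 578.
Compare {D4, D5}: delivery cost 240 + fixed 342 = 582.
Compare {D3}: delivery cost 346 + fixed 240 = 586.
All other subsets cost ≥ 578. Minimum total cost: 563.

563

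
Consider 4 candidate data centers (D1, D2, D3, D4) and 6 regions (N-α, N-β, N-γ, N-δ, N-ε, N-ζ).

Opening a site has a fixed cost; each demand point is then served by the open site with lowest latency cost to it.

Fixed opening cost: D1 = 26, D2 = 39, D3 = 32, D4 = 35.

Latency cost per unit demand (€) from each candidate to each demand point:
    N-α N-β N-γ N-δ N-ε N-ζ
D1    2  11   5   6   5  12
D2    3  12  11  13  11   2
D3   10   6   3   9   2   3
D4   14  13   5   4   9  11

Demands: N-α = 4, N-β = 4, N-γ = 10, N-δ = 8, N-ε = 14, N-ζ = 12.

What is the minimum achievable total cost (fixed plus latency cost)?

Open {D1, D3}: assign each demand point to its cheapest open site.
  N-α→D1 4×2=8, N-β→D3 4×6=24, N-γ→D3 10×3=30, N-δ→D1 8×6=48, N-ε→D3 14×2=28, N-ζ→D3 12×3=36
  latency cost 174, fixed 58 → total 232.
Compare {D1, D3, D4}: latency cost 158 + fixed 93 = 251.
Compare {D2, D3, D4}: latency cost 150 + fixed 106 = 256.
Compare {D3, D4}: latency cost 190 + fixed 67 = 257.
All other subsets cost ≥ 251. Minimum total cost: 232.

232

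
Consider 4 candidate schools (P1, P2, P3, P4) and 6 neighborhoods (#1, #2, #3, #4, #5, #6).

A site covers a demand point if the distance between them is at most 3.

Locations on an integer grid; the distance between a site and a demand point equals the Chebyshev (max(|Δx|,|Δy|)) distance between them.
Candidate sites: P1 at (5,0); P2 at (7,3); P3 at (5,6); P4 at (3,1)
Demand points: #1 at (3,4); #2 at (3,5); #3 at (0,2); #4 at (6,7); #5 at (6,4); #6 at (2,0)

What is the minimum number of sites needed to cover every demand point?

Coverage sets (demand points within 3 of each site):
  P1: {#6}
  P2: {#5}
  P3: {#1, #2, #4, #5}
  P4: {#1, #3, #5, #6}
No single site covers all 6 demand points.
But {P3, P4} covers everything, so the minimum is 2.

2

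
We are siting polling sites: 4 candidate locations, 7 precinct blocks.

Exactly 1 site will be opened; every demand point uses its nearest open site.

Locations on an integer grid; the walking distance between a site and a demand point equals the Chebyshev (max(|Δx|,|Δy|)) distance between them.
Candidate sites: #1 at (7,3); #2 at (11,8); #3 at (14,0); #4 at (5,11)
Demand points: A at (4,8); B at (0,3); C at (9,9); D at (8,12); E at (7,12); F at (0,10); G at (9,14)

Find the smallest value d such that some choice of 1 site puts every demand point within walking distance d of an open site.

Open {#4}.
  Farthest demand point is B at walking distance 8 (to #4); all others are ≤ 8.
With {#1} the worst case is 11.
With {#2} the worst case is 11.
No size-1 selection achieves below 8.

8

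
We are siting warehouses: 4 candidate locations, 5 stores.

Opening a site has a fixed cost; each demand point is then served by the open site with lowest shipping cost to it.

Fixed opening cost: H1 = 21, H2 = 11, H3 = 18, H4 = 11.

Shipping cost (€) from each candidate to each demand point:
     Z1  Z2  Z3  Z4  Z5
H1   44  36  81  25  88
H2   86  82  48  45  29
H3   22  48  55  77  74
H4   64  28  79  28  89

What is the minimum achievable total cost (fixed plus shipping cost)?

Open {H2, H3, H4}: assign each demand point to its cheapest open site.
  Z1→H3 22, Z2→H4 28, Z3→H2 48, Z4→H4 28, Z5→H2 29
  shipping cost 155, fixed 40 → total 195.
Compare {H1, H2, H3}: shipping cost 160 + fixed 50 = 210.
Compare {H1, H2, H3, H4}: shipping cost 152 + fixed 61 = 213.
Compare {H1, H2}: shipping cost 182 + fixed 32 = 214.
All other subsets cost ≥ 210. Minimum total cost: 195.

195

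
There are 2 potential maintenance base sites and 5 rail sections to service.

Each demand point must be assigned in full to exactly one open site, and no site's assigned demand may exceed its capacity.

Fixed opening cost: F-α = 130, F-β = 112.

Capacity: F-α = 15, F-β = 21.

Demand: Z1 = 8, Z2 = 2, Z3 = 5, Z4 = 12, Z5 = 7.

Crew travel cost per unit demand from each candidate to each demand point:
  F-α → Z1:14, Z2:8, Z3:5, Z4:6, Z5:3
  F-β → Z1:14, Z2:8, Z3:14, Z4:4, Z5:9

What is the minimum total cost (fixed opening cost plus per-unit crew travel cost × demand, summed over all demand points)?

Open {F-α, F-β}; cheapest assignment that respects the capacities:
  F-α (cap 15, load 14): Z2, Z3, Z5 — cost 2×8 + 5×5 + 7×3 = 62
  F-β (cap 21, load 20): Z1, Z4 — cost 8×14 + 12×4 = 160
  Shipping 222, fixed 242 → total 464.
  Any other capacity-feasible assignment to {F-α, F-β} ships for at least 222.
Total demand is 34 and no other set of sites has combined capacity ≥ 34, so {F-α, F-β} is the only feasible choice of open sites. Minimum: 464.

464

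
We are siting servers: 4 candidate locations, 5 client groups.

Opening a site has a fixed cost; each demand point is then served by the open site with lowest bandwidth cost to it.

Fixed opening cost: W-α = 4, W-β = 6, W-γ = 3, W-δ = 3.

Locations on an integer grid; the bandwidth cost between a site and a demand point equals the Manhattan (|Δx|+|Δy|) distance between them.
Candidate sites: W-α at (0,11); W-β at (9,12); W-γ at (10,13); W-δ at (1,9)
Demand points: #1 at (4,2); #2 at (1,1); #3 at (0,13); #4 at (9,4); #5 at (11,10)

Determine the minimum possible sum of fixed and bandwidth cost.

43

Open {W-γ, W-δ}: assign each demand point to its cheapest open site.
  #1→W-δ 10, #2→W-δ 8, #3→W-δ 5, #4→W-γ 10, #5→W-γ 4
  bandwidth cost 37, fixed 6 → total 43.
Compare {W-β, W-δ}: bandwidth cost 35 + fixed 9 = 44.
Compare {W-α, W-γ, W-δ}: bandwidth cost 34 + fixed 10 = 44.
Compare {W-α, W-β, W-δ}: bandwidth cost 32 + fixed 13 = 45.
All other subsets cost ≥ 44. Minimum total cost: 43.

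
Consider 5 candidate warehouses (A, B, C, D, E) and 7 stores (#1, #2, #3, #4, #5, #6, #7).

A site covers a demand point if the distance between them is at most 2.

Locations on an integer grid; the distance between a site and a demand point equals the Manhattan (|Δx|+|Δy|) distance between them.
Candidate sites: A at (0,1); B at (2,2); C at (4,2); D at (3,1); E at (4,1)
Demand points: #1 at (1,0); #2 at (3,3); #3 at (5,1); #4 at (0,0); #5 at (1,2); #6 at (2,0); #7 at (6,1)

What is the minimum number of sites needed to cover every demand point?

Coverage sets (demand points within 2 of each site):
  A: {#1, #4, #5}
  B: {#2, #5, #6}
  C: {#2, #3}
  D: {#2, #3, #6}
  E: {#3, #7}
No 2 sites suffice: every size-2 union leaves at least one demand point uncovered.
But {A, B, E} covers everything, so the minimum is 3.

3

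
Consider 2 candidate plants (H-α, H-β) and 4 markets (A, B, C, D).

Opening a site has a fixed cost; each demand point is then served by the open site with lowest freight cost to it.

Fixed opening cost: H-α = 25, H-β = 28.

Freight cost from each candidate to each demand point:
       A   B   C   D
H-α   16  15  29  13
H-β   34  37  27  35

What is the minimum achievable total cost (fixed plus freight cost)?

98

Open {H-α}: assign each demand point to its cheapest open site.
  A→H-α 16, B→H-α 15, C→H-α 29, D→H-α 13
  freight cost 73, fixed 25 → total 98.
Compare {H-α, H-β}: freight cost 71 + fixed 53 = 124.
Compare {H-β}: freight cost 133 + fixed 28 = 161.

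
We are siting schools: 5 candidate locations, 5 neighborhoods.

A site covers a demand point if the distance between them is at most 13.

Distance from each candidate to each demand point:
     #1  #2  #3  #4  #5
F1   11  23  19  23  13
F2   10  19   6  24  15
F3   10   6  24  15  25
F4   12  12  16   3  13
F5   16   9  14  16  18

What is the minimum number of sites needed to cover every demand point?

Coverage sets (demand points within 13 of each site):
  F1: {#1, #5}
  F2: {#1, #3}
  F3: {#1, #2}
  F4: {#1, #2, #4, #5}
  F5: {#2}
No single site covers all 5 demand points.
But {F2, F4} covers everything, so the minimum is 2.

2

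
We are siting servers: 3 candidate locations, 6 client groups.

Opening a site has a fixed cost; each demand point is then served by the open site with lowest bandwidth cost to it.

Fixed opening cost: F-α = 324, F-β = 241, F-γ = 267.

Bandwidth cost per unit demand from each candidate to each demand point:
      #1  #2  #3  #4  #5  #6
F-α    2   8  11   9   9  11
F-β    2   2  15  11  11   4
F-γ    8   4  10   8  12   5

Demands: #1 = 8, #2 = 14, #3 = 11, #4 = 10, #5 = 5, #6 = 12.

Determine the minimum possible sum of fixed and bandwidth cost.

Open {F-β}: assign each demand point to its cheapest open site.
  #1→F-β 8×2=16, #2→F-β 14×2=28, #3→F-β 11×15=165, #4→F-β 10×11=110, #5→F-β 5×11=55, #6→F-β 12×4=48
  bandwidth cost 422, fixed 241 → total 663.
Compare {F-γ}: bandwidth cost 430 + fixed 267 = 697.
Compare {F-α}: bandwidth cost 516 + fixed 324 = 840.
Compare {F-β, F-γ}: bandwidth cost 337 + fixed 508 = 845.
All other subsets cost ≥ 697. Minimum total cost: 663.

663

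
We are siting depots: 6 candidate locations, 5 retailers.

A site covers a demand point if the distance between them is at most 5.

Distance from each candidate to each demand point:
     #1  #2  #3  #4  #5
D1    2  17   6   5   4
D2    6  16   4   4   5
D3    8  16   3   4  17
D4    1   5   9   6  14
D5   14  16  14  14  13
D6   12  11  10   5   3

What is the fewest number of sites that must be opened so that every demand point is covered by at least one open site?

Coverage sets (demand points within 5 of each site):
  D1: {#1, #4, #5}
  D2: {#3, #4, #5}
  D3: {#3, #4}
  D4: {#1, #2}
  D5: {}
  D6: {#4, #5}
No single site covers all 5 demand points.
But {D2, D4} covers everything, so the minimum is 2.

2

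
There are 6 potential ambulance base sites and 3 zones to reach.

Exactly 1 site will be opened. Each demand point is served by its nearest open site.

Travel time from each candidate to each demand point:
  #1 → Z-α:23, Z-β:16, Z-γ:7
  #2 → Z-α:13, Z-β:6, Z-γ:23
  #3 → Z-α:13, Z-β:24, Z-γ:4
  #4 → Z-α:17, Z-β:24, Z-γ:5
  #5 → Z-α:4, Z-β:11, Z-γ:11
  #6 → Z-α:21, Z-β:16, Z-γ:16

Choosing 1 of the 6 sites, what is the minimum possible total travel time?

Open {#5}.
  Z-α→#5 4, Z-β→#5 11, Z-γ→#5 11  ⇒ total 26.
Compare {#3}: total 41.
Compare {#2}: total 42.
No size-1 selection does better; minimum is 26.

26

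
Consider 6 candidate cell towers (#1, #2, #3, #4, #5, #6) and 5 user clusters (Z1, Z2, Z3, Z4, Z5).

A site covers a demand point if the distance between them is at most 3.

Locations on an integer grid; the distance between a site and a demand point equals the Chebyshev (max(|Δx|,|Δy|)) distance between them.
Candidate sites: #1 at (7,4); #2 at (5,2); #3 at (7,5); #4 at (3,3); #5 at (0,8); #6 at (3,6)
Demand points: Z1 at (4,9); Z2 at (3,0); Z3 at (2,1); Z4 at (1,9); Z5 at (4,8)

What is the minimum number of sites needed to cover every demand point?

2

Coverage sets (demand points within 3 of each site):
  #1: {}
  #2: {Z2, Z3}
  #3: {Z5}
  #4: {Z2, Z3}
  #5: {Z4}
  #6: {Z1, Z4, Z5}
No single site covers all 5 demand points.
But {#2, #6} covers everything, so the minimum is 2.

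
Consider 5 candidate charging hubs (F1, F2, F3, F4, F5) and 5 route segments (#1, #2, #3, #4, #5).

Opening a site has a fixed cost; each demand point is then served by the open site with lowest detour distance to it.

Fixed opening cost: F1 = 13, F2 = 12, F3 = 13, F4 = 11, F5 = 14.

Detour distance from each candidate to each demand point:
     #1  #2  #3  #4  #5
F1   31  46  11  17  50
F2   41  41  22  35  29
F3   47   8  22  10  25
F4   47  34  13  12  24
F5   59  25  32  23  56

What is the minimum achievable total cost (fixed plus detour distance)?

111

Open {F1, F3}: assign each demand point to its cheapest open site.
  #1→F1 31, #2→F3 8, #3→F1 11, #4→F3 10, #5→F3 25
  detour distance 85, fixed 26 → total 111.
Compare {F1, F3, F4}: detour distance 84 + fixed 37 = 121.
Compare {F1, F2, F3}: detour distance 85 + fixed 38 = 123.
Compare {F3}: detour distance 112 + fixed 13 = 125.
All other subsets cost ≥ 121. Minimum total cost: 111.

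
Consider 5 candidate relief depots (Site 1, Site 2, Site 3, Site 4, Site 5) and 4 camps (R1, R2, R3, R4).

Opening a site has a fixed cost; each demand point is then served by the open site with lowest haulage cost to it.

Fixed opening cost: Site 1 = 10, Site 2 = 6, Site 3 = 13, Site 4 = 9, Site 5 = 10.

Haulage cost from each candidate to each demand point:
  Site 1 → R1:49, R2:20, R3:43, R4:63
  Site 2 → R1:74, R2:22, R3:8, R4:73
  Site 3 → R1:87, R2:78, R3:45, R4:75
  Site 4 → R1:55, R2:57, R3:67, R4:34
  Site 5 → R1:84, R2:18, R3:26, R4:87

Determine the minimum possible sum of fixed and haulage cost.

Open {Site 2, Site 4}: assign each demand point to its cheapest open site.
  R1→Site 4 55, R2→Site 2 22, R3→Site 2 8, R4→Site 4 34
  haulage cost 119, fixed 15 → total 134.
Compare {Site 1, Site 2, Site 4}: haulage cost 111 + fixed 25 = 136.
Compare {Site 2, Site 4, Site 5}: haulage cost 115 + fixed 25 = 140.
Compare {Site 1, Site 2, Site 4, Site 5}: haulage cost 109 + fixed 35 = 144.
All other subsets cost ≥ 136. Minimum total cost: 134.

134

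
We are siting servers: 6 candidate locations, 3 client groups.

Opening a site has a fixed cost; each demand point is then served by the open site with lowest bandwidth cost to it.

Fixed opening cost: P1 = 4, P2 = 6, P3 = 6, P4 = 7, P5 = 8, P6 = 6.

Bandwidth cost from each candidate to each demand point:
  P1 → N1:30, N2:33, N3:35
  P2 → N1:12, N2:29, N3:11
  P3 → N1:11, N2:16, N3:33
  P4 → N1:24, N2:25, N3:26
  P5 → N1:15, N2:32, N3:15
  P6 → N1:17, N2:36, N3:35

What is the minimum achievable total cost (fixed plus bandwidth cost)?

Open {P2, P3}: assign each demand point to its cheapest open site.
  N1→P3 11, N2→P3 16, N3→P2 11
  bandwidth cost 38, fixed 12 → total 50.
Compare {P1, P2, P3}: bandwidth cost 38 + fixed 16 = 54.
Compare {P3, P5}: bandwidth cost 42 + fixed 14 = 56.
Compare {P2, P3, P6}: bandwidth cost 38 + fixed 18 = 56.
All other subsets cost ≥ 54. Minimum total cost: 50.

50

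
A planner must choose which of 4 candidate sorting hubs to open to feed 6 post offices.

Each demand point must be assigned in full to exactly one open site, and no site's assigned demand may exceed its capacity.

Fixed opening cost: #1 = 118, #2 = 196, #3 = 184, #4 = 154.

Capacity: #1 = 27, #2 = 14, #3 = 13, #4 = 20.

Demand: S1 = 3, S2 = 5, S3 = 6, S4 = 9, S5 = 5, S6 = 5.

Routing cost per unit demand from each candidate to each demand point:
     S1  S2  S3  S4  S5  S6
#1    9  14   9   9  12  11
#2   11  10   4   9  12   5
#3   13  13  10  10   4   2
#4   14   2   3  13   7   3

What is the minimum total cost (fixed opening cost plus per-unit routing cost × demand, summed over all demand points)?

Open {#1, #4}; cheapest assignment that respects the capacities:
  #1 (cap 27, load 17): S1, S4, S5 — cost 3×9 + 9×9 + 5×12 = 168
  #4 (cap 20, load 16): S2, S3, S6 — cost 5×2 + 6×3 + 5×3 = 43
  Shipping 211, fixed 272 → total 483.
  Any other capacity-feasible assignment to {#1, #4} ships for at least 211.
Compare {#3, #4}: its best feasible assignment gives total 552.
Compare {#2, #4}: its best feasible assignment gives total 561.
Every other set of open sites that can feasibly serve all demand totals ≥ 552 even under its best assignment. Minimum: 483.

483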